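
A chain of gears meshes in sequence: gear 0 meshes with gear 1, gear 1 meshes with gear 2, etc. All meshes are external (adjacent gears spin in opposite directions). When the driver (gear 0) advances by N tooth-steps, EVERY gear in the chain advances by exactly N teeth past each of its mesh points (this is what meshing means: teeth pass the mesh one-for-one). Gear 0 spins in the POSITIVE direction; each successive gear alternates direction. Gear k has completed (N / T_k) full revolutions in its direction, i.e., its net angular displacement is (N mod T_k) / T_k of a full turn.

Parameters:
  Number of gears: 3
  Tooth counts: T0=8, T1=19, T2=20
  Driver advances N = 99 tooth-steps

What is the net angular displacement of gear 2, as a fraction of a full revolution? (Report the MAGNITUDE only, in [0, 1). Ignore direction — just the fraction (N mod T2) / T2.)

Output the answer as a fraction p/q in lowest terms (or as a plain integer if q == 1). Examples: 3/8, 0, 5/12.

Chain of 3 gears, tooth counts: [8, 19, 20]
  gear 0: T0=8, direction=positive, advance = 99 mod 8 = 3 teeth = 3/8 turn
  gear 1: T1=19, direction=negative, advance = 99 mod 19 = 4 teeth = 4/19 turn
  gear 2: T2=20, direction=positive, advance = 99 mod 20 = 19 teeth = 19/20 turn
Gear 2: 99 mod 20 = 19
Fraction = 19 / 20 = 19/20 (gcd(19,20)=1) = 19/20

Answer: 19/20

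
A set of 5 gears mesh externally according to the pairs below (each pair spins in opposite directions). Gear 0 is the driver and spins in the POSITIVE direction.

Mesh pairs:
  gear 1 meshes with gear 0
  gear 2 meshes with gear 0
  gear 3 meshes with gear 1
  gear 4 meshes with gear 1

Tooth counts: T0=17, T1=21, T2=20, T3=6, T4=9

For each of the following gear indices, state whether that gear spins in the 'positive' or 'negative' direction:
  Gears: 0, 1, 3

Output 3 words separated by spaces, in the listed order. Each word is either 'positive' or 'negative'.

Gear 0 (driver): positive (depth 0)
  gear 1: meshes with gear 0 -> depth 1 -> negative (opposite of gear 0)
  gear 2: meshes with gear 0 -> depth 1 -> negative (opposite of gear 0)
  gear 3: meshes with gear 1 -> depth 2 -> positive (opposite of gear 1)
  gear 4: meshes with gear 1 -> depth 2 -> positive (opposite of gear 1)
Queried indices 0, 1, 3 -> positive, negative, positive

Answer: positive negative positive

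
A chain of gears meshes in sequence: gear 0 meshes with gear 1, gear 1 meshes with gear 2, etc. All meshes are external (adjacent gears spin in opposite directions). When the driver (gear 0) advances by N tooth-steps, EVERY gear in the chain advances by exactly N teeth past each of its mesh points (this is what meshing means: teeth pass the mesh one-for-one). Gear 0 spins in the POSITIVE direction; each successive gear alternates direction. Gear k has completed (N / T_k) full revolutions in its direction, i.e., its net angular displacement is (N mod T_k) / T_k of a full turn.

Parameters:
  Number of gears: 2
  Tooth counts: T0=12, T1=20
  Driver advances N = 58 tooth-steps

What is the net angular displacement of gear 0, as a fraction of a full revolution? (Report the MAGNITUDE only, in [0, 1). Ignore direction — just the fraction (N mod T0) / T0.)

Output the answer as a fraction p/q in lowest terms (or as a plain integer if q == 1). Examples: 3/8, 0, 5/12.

Chain of 2 gears, tooth counts: [12, 20]
  gear 0: T0=12, direction=positive, advance = 58 mod 12 = 10 teeth = 10/12 turn
  gear 1: T1=20, direction=negative, advance = 58 mod 20 = 18 teeth = 18/20 turn
Gear 0: 58 mod 12 = 10
Fraction = 10 / 12 = 5/6 (gcd(10,12)=2) = 5/6

Answer: 5/6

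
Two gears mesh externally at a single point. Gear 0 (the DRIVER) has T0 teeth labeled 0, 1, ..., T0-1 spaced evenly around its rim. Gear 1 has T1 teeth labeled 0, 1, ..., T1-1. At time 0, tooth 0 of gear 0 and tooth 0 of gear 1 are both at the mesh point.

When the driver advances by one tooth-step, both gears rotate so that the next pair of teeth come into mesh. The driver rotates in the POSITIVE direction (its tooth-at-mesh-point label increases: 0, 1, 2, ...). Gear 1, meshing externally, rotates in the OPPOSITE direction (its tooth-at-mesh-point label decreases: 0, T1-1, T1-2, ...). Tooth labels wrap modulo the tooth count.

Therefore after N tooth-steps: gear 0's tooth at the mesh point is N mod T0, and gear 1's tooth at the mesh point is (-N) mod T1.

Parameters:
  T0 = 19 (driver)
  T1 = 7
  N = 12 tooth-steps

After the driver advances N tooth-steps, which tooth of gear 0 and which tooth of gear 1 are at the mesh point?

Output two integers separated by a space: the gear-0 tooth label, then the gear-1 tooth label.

Answer: 12 2

Derivation:
Gear 0 (driver, T0=19): tooth at mesh = N mod T0
  12 = 0 * 19 + 12, so 12 mod 19 = 12
  gear 0 tooth = 12
Gear 1 (driven, T1=7): tooth at mesh = (-N) mod T1
  12 = 1 * 7 + 5, so 12 mod 7 = 5
  (-12) mod 7 = (-5) mod 7 = 7 - 5 = 2
Mesh after 12 steps: gear-0 tooth 12 meets gear-1 tooth 2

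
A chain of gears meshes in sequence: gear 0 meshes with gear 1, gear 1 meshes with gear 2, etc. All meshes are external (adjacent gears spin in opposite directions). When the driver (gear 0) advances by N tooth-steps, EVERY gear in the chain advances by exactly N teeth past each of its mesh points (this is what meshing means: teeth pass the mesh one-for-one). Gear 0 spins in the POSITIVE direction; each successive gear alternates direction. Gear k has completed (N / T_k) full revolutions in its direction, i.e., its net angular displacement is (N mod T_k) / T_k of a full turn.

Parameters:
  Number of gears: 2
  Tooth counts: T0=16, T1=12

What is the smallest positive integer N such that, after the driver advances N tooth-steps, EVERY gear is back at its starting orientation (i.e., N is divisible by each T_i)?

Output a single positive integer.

Answer: 48

Derivation:
Gear k returns to start when N is a multiple of T_k.
All gears at start simultaneously when N is a common multiple of [16, 12]; the smallest such N is lcm(16, 12).
Start: lcm = T0 = 16
Fold in T1=12: gcd(16, 12) = 4; lcm(16, 12) = 16 * 12 / 4 = 192 / 4 = 48
Full cycle length = 48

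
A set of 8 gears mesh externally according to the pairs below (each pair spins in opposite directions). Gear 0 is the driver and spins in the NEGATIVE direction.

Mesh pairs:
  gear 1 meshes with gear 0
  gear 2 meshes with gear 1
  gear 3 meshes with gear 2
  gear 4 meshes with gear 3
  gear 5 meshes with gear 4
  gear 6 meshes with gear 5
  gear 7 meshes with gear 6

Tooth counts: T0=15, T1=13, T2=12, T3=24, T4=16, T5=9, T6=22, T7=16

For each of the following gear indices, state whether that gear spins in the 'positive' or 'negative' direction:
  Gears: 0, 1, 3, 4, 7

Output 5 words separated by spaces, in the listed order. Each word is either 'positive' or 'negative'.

Answer: negative positive positive negative positive

Derivation:
Gear 0 (driver): negative (depth 0)
  gear 1: meshes with gear 0 -> depth 1 -> positive (opposite of gear 0)
  gear 2: meshes with gear 1 -> depth 2 -> negative (opposite of gear 1)
  gear 3: meshes with gear 2 -> depth 3 -> positive (opposite of gear 2)
  gear 4: meshes with gear 3 -> depth 4 -> negative (opposite of gear 3)
  gear 5: meshes with gear 4 -> depth 5 -> positive (opposite of gear 4)
  gear 6: meshes with gear 5 -> depth 6 -> negative (opposite of gear 5)
  gear 7: meshes with gear 6 -> depth 7 -> positive (opposite of gear 6)
Queried indices 0, 1, 3, 4, 7 -> negative, positive, positive, negative, positive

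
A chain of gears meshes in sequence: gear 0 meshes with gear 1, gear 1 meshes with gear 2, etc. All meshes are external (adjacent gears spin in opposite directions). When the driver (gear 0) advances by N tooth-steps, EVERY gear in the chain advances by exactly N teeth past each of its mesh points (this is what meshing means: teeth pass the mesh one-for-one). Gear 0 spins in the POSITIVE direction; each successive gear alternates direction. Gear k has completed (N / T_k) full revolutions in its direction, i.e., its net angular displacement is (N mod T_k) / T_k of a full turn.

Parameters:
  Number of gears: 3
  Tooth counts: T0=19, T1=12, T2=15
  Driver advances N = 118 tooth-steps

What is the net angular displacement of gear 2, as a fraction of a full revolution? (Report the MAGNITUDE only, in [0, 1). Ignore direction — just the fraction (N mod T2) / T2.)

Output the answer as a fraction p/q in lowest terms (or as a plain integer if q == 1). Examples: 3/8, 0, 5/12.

Chain of 3 gears, tooth counts: [19, 12, 15]
  gear 0: T0=19, direction=positive, advance = 118 mod 19 = 4 teeth = 4/19 turn
  gear 1: T1=12, direction=negative, advance = 118 mod 12 = 10 teeth = 10/12 turn
  gear 2: T2=15, direction=positive, advance = 118 mod 15 = 13 teeth = 13/15 turn
Gear 2: 118 mod 15 = 13
Fraction = 13 / 15 = 13/15 (gcd(13,15)=1) = 13/15

Answer: 13/15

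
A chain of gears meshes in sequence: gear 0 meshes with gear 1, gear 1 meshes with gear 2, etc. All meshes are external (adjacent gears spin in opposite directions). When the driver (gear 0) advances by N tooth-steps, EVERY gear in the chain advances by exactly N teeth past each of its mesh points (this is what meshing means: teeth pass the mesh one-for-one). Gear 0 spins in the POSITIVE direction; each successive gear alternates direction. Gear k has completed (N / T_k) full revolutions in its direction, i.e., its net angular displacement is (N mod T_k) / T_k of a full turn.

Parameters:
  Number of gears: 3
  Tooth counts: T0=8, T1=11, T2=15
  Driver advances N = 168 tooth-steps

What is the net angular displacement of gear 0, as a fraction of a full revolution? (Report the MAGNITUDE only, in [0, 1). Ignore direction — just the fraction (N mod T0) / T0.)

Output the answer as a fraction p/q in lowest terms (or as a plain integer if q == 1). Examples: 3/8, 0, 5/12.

Chain of 3 gears, tooth counts: [8, 11, 15]
  gear 0: T0=8, direction=positive, advance = 168 mod 8 = 0 teeth = 0/8 turn
  gear 1: T1=11, direction=negative, advance = 168 mod 11 = 3 teeth = 3/11 turn
  gear 2: T2=15, direction=positive, advance = 168 mod 15 = 3 teeth = 3/15 turn
Gear 0: 168 mod 8 = 0
Fraction = 0 / 8 = 0/1 (gcd(0,8)=8) = 0

Answer: 0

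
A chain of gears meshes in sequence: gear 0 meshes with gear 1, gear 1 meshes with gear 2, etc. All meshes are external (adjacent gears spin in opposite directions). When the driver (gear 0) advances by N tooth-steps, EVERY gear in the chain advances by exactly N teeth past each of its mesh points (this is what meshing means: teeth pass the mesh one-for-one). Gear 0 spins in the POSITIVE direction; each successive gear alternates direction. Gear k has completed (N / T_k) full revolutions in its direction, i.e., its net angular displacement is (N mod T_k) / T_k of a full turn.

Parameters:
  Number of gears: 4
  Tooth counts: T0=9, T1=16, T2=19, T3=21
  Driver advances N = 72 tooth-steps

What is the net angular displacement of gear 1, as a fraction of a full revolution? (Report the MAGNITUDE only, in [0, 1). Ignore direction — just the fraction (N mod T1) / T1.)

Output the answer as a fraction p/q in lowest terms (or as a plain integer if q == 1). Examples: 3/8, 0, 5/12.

Chain of 4 gears, tooth counts: [9, 16, 19, 21]
  gear 0: T0=9, direction=positive, advance = 72 mod 9 = 0 teeth = 0/9 turn
  gear 1: T1=16, direction=negative, advance = 72 mod 16 = 8 teeth = 8/16 turn
  gear 2: T2=19, direction=positive, advance = 72 mod 19 = 15 teeth = 15/19 turn
  gear 3: T3=21, direction=negative, advance = 72 mod 21 = 9 teeth = 9/21 turn
Gear 1: 72 mod 16 = 8
Fraction = 8 / 16 = 1/2 (gcd(8,16)=8) = 1/2

Answer: 1/2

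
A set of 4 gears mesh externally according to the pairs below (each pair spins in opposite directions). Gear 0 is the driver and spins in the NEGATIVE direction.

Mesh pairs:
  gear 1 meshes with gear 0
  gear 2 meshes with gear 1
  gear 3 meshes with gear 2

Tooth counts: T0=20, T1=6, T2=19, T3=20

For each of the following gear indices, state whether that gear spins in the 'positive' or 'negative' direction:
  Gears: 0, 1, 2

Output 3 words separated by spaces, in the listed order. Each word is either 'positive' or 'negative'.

Gear 0 (driver): negative (depth 0)
  gear 1: meshes with gear 0 -> depth 1 -> positive (opposite of gear 0)
  gear 2: meshes with gear 1 -> depth 2 -> negative (opposite of gear 1)
  gear 3: meshes with gear 2 -> depth 3 -> positive (opposite of gear 2)
Queried indices 0, 1, 2 -> negative, positive, negative

Answer: negative positive negative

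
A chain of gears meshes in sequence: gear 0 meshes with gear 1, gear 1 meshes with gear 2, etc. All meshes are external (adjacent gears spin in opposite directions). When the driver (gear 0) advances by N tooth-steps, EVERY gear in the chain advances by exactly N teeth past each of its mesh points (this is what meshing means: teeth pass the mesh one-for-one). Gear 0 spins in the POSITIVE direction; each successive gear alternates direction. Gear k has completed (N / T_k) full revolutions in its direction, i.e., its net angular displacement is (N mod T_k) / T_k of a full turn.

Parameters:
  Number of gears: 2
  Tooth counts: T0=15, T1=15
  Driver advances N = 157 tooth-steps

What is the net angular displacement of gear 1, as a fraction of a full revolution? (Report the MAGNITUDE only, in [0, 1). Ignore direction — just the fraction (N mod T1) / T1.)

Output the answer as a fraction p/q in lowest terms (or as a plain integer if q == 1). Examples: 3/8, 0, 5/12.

Answer: 7/15

Derivation:
Chain of 2 gears, tooth counts: [15, 15]
  gear 0: T0=15, direction=positive, advance = 157 mod 15 = 7 teeth = 7/15 turn
  gear 1: T1=15, direction=negative, advance = 157 mod 15 = 7 teeth = 7/15 turn
Gear 1: 157 mod 15 = 7
Fraction = 7 / 15 = 7/15 (gcd(7,15)=1) = 7/15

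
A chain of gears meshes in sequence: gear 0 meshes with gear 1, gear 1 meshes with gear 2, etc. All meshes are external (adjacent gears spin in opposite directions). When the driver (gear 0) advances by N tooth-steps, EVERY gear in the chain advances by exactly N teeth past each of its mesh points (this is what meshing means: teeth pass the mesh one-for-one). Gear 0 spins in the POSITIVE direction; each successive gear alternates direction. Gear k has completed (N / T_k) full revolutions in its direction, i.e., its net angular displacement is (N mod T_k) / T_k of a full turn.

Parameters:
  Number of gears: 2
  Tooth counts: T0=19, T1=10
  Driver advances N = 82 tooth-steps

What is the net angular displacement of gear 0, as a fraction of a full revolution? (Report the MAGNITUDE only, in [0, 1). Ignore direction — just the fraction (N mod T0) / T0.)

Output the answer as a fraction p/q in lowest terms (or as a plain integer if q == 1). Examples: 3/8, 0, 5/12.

Chain of 2 gears, tooth counts: [19, 10]
  gear 0: T0=19, direction=positive, advance = 82 mod 19 = 6 teeth = 6/19 turn
  gear 1: T1=10, direction=negative, advance = 82 mod 10 = 2 teeth = 2/10 turn
Gear 0: 82 mod 19 = 6
Fraction = 6 / 19 = 6/19 (gcd(6,19)=1) = 6/19

Answer: 6/19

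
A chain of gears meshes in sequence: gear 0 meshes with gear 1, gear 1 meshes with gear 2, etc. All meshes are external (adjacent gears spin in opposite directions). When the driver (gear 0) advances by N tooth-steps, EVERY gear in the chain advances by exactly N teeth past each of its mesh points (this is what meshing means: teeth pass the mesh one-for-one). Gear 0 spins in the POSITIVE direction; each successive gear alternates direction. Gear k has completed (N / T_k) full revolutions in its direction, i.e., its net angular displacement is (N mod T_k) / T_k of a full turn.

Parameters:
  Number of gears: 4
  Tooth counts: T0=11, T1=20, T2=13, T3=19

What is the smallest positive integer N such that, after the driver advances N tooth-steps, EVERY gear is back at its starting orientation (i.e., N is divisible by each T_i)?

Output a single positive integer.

Answer: 54340

Derivation:
Gear k returns to start when N is a multiple of T_k.
All gears at start simultaneously when N is a common multiple of [11, 20, 13, 19]; the smallest such N is lcm(11, 20, 13, 19).
Start: lcm = T0 = 11
Fold in T1=20: gcd(11, 20) = 1; lcm(11, 20) = 11 * 20 / 1 = 220 / 1 = 220
Fold in T2=13: gcd(220, 13) = 1; lcm(220, 13) = 220 * 13 / 1 = 2860 / 1 = 2860
Fold in T3=19: gcd(2860, 19) = 1; lcm(2860, 19) = 2860 * 19 / 1 = 54340 / 1 = 54340
Full cycle length = 54340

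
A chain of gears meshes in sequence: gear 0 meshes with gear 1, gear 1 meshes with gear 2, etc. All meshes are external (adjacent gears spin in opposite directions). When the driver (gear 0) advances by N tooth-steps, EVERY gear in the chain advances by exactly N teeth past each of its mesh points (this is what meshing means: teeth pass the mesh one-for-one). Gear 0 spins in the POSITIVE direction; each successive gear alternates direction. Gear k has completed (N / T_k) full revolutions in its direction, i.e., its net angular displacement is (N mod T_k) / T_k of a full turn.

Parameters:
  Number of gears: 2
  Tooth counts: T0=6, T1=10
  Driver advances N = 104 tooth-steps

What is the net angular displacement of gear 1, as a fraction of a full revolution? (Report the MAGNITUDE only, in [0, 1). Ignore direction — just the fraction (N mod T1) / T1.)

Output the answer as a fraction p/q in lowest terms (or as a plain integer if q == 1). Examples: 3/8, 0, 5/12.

Chain of 2 gears, tooth counts: [6, 10]
  gear 0: T0=6, direction=positive, advance = 104 mod 6 = 2 teeth = 2/6 turn
  gear 1: T1=10, direction=negative, advance = 104 mod 10 = 4 teeth = 4/10 turn
Gear 1: 104 mod 10 = 4
Fraction = 4 / 10 = 2/5 (gcd(4,10)=2) = 2/5

Answer: 2/5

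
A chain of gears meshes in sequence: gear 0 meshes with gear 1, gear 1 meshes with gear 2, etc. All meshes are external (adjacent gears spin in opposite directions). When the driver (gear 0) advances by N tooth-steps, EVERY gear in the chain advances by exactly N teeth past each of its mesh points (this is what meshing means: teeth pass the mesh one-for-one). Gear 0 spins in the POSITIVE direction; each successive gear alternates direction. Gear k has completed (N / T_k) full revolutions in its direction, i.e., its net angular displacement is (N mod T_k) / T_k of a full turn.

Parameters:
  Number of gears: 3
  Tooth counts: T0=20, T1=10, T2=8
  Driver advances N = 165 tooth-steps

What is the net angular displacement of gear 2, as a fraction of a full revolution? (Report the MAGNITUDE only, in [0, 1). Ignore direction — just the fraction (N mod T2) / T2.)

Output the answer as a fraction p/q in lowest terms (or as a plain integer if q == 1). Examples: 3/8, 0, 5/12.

Answer: 5/8

Derivation:
Chain of 3 gears, tooth counts: [20, 10, 8]
  gear 0: T0=20, direction=positive, advance = 165 mod 20 = 5 teeth = 5/20 turn
  gear 1: T1=10, direction=negative, advance = 165 mod 10 = 5 teeth = 5/10 turn
  gear 2: T2=8, direction=positive, advance = 165 mod 8 = 5 teeth = 5/8 turn
Gear 2: 165 mod 8 = 5
Fraction = 5 / 8 = 5/8 (gcd(5,8)=1) = 5/8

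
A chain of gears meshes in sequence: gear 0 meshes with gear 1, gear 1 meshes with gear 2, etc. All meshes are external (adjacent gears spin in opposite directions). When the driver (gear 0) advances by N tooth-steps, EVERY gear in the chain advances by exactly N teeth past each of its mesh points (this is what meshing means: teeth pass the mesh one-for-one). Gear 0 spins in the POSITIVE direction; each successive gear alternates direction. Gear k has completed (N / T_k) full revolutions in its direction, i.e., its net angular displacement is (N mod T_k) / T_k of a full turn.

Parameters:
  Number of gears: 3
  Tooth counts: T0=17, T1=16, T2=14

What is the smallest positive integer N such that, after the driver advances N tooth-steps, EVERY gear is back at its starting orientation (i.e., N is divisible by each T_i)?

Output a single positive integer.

Answer: 1904

Derivation:
Gear k returns to start when N is a multiple of T_k.
All gears at start simultaneously when N is a common multiple of [17, 16, 14]; the smallest such N is lcm(17, 16, 14).
Start: lcm = T0 = 17
Fold in T1=16: gcd(17, 16) = 1; lcm(17, 16) = 17 * 16 / 1 = 272 / 1 = 272
Fold in T2=14: gcd(272, 14) = 2; lcm(272, 14) = 272 * 14 / 2 = 3808 / 2 = 1904
Full cycle length = 1904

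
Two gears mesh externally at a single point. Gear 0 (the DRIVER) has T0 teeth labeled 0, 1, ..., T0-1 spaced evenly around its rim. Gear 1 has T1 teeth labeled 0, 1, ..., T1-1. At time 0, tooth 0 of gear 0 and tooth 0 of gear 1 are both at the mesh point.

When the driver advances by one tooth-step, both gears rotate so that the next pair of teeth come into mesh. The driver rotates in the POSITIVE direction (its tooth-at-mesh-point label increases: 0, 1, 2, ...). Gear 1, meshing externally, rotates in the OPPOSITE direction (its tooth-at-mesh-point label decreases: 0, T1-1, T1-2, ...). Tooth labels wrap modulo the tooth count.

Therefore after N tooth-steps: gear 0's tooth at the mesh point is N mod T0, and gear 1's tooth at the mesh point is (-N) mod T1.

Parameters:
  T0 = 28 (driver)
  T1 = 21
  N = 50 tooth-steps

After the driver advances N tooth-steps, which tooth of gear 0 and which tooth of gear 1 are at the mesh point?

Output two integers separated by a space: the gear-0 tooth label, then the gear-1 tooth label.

Gear 0 (driver, T0=28): tooth at mesh = N mod T0
  50 = 1 * 28 + 22, so 50 mod 28 = 22
  gear 0 tooth = 22
Gear 1 (driven, T1=21): tooth at mesh = (-N) mod T1
  50 = 2 * 21 + 8, so 50 mod 21 = 8
  (-50) mod 21 = (-8) mod 21 = 21 - 8 = 13
Mesh after 50 steps: gear-0 tooth 22 meets gear-1 tooth 13

Answer: 22 13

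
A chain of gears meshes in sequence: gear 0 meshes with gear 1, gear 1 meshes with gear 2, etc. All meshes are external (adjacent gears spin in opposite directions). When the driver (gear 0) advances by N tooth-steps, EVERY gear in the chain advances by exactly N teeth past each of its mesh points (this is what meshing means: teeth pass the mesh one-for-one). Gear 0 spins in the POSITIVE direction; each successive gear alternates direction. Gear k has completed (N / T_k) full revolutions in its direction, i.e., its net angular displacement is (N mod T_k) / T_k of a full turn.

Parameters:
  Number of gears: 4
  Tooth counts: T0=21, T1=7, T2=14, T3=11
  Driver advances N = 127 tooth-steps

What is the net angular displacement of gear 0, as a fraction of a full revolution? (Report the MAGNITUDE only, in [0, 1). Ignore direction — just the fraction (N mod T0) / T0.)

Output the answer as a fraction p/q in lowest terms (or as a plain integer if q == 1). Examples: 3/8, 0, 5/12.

Chain of 4 gears, tooth counts: [21, 7, 14, 11]
  gear 0: T0=21, direction=positive, advance = 127 mod 21 = 1 teeth = 1/21 turn
  gear 1: T1=7, direction=negative, advance = 127 mod 7 = 1 teeth = 1/7 turn
  gear 2: T2=14, direction=positive, advance = 127 mod 14 = 1 teeth = 1/14 turn
  gear 3: T3=11, direction=negative, advance = 127 mod 11 = 6 teeth = 6/11 turn
Gear 0: 127 mod 21 = 1
Fraction = 1 / 21 = 1/21 (gcd(1,21)=1) = 1/21

Answer: 1/21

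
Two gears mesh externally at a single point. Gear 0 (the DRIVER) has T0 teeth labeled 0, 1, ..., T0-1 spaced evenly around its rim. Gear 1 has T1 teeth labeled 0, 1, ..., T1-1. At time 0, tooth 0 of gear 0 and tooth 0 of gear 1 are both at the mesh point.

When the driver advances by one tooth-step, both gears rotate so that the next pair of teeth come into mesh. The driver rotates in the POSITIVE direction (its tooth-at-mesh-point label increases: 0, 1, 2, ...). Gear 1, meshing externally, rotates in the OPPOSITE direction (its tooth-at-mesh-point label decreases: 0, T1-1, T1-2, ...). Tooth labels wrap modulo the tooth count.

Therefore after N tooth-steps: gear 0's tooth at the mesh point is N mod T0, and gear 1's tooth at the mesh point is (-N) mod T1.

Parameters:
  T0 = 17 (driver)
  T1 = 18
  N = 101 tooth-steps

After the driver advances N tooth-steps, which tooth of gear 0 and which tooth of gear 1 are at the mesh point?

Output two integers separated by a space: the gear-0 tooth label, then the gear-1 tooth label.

Answer: 16 7

Derivation:
Gear 0 (driver, T0=17): tooth at mesh = N mod T0
  101 = 5 * 17 + 16, so 101 mod 17 = 16
  gear 0 tooth = 16
Gear 1 (driven, T1=18): tooth at mesh = (-N) mod T1
  101 = 5 * 18 + 11, so 101 mod 18 = 11
  (-101) mod 18 = (-11) mod 18 = 18 - 11 = 7
Mesh after 101 steps: gear-0 tooth 16 meets gear-1 tooth 7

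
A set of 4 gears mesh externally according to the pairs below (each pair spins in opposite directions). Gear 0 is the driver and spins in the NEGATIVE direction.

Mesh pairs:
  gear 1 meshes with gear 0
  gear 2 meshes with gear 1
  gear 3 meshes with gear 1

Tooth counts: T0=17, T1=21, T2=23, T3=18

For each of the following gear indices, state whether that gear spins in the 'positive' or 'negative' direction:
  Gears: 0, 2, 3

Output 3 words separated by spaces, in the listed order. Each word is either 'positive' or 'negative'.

Gear 0 (driver): negative (depth 0)
  gear 1: meshes with gear 0 -> depth 1 -> positive (opposite of gear 0)
  gear 2: meshes with gear 1 -> depth 2 -> negative (opposite of gear 1)
  gear 3: meshes with gear 1 -> depth 2 -> negative (opposite of gear 1)
Queried indices 0, 2, 3 -> negative, negative, negative

Answer: negative negative negative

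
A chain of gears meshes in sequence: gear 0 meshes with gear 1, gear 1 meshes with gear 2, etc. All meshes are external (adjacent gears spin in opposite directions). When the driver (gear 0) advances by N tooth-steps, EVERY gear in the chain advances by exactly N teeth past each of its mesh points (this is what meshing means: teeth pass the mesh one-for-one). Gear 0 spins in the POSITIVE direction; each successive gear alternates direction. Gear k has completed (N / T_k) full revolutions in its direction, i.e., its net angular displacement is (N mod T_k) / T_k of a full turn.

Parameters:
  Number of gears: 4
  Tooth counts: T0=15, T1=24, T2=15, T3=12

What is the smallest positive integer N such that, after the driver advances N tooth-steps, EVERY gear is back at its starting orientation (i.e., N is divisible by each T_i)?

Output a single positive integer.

Gear k returns to start when N is a multiple of T_k.
All gears at start simultaneously when N is a common multiple of [15, 24, 15, 12]; the smallest such N is lcm(15, 24, 15, 12).
Start: lcm = T0 = 15
Fold in T1=24: gcd(15, 24) = 3; lcm(15, 24) = 15 * 24 / 3 = 360 / 3 = 120
Fold in T2=15: gcd(120, 15) = 15; lcm(120, 15) = 120 * 15 / 15 = 1800 / 15 = 120
Fold in T3=12: gcd(120, 12) = 12; lcm(120, 12) = 120 * 12 / 12 = 1440 / 12 = 120
Full cycle length = 120

Answer: 120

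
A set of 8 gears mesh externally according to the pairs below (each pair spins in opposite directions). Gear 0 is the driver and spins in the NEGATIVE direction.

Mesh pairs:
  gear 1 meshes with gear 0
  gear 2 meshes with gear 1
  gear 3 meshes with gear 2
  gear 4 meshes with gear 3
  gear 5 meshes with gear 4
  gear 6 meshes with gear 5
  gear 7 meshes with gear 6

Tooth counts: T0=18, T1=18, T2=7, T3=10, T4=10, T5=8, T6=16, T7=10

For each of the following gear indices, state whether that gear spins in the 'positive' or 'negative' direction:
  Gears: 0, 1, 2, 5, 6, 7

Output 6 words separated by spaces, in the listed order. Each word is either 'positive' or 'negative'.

Gear 0 (driver): negative (depth 0)
  gear 1: meshes with gear 0 -> depth 1 -> positive (opposite of gear 0)
  gear 2: meshes with gear 1 -> depth 2 -> negative (opposite of gear 1)
  gear 3: meshes with gear 2 -> depth 3 -> positive (opposite of gear 2)
  gear 4: meshes with gear 3 -> depth 4 -> negative (opposite of gear 3)
  gear 5: meshes with gear 4 -> depth 5 -> positive (opposite of gear 4)
  gear 6: meshes with gear 5 -> depth 6 -> negative (opposite of gear 5)
  gear 7: meshes with gear 6 -> depth 7 -> positive (opposite of gear 6)
Queried indices 0, 1, 2, 5, 6, 7 -> negative, positive, negative, positive, negative, positive

Answer: negative positive negative positive negative positive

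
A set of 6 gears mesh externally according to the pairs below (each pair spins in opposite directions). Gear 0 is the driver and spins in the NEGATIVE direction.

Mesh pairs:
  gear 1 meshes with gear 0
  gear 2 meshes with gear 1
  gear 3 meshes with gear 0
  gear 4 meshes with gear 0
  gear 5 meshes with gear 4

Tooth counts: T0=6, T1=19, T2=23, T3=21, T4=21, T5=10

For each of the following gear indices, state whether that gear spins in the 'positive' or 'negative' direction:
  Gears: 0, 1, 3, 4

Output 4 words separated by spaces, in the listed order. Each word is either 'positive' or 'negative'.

Answer: negative positive positive positive

Derivation:
Gear 0 (driver): negative (depth 0)
  gear 1: meshes with gear 0 -> depth 1 -> positive (opposite of gear 0)
  gear 2: meshes with gear 1 -> depth 2 -> negative (opposite of gear 1)
  gear 3: meshes with gear 0 -> depth 1 -> positive (opposite of gear 0)
  gear 4: meshes with gear 0 -> depth 1 -> positive (opposite of gear 0)
  gear 5: meshes with gear 4 -> depth 2 -> negative (opposite of gear 4)
Queried indices 0, 1, 3, 4 -> negative, positive, positive, positive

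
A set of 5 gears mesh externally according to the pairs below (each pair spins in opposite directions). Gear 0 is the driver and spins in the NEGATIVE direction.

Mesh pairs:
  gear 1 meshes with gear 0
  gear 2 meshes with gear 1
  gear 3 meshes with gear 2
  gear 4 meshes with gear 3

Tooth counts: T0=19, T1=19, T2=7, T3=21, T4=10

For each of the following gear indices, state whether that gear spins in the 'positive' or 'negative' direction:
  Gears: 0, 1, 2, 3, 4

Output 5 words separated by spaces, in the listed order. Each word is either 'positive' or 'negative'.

Gear 0 (driver): negative (depth 0)
  gear 1: meshes with gear 0 -> depth 1 -> positive (opposite of gear 0)
  gear 2: meshes with gear 1 -> depth 2 -> negative (opposite of gear 1)
  gear 3: meshes with gear 2 -> depth 3 -> positive (opposite of gear 2)
  gear 4: meshes with gear 3 -> depth 4 -> negative (opposite of gear 3)
Queried indices 0, 1, 2, 3, 4 -> negative, positive, negative, positive, negative

Answer: negative positive negative positive negative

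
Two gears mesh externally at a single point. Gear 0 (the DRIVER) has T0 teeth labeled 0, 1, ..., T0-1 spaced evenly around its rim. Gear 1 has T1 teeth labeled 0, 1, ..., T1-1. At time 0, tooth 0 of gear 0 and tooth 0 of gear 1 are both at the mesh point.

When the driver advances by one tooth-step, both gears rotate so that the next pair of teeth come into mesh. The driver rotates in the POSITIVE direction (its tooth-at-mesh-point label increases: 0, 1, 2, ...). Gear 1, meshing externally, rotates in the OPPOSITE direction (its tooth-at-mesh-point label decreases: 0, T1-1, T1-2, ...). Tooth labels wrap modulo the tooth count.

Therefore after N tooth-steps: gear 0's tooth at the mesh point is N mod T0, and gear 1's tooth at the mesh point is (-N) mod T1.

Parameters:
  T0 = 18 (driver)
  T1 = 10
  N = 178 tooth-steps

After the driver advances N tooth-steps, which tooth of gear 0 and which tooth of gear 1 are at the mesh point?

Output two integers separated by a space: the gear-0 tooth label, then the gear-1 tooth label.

Gear 0 (driver, T0=18): tooth at mesh = N mod T0
  178 = 9 * 18 + 16, so 178 mod 18 = 16
  gear 0 tooth = 16
Gear 1 (driven, T1=10): tooth at mesh = (-N) mod T1
  178 = 17 * 10 + 8, so 178 mod 10 = 8
  (-178) mod 10 = (-8) mod 10 = 10 - 8 = 2
Mesh after 178 steps: gear-0 tooth 16 meets gear-1 tooth 2

Answer: 16 2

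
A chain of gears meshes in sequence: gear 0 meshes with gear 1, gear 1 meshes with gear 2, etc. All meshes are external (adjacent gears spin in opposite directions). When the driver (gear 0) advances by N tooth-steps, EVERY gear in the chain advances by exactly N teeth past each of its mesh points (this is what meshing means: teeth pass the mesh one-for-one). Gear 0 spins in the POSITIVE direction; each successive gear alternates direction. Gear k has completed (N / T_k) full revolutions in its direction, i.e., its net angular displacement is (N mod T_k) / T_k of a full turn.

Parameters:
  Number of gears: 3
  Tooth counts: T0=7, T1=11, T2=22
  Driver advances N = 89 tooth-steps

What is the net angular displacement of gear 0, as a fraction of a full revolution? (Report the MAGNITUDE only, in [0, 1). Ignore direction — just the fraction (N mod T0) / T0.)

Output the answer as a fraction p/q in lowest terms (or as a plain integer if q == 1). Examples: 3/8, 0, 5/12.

Answer: 5/7

Derivation:
Chain of 3 gears, tooth counts: [7, 11, 22]
  gear 0: T0=7, direction=positive, advance = 89 mod 7 = 5 teeth = 5/7 turn
  gear 1: T1=11, direction=negative, advance = 89 mod 11 = 1 teeth = 1/11 turn
  gear 2: T2=22, direction=positive, advance = 89 mod 22 = 1 teeth = 1/22 turn
Gear 0: 89 mod 7 = 5
Fraction = 5 / 7 = 5/7 (gcd(5,7)=1) = 5/7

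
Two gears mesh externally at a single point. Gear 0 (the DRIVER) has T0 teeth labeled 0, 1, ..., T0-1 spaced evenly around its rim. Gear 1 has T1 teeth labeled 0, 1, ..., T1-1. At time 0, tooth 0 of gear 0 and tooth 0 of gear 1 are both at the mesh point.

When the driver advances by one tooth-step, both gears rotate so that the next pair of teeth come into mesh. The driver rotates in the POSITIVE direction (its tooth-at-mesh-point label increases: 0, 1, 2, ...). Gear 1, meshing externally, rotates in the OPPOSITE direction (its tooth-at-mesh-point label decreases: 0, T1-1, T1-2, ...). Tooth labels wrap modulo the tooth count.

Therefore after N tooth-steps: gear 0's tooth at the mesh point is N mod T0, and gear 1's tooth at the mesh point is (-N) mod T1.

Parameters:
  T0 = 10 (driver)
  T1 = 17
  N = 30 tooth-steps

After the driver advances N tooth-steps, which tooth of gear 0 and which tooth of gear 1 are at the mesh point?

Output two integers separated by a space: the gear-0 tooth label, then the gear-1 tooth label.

Gear 0 (driver, T0=10): tooth at mesh = N mod T0
  30 = 3 * 10 + 0, so 30 mod 10 = 0
  gear 0 tooth = 0
Gear 1 (driven, T1=17): tooth at mesh = (-N) mod T1
  30 = 1 * 17 + 13, so 30 mod 17 = 13
  (-30) mod 17 = (-13) mod 17 = 17 - 13 = 4
Mesh after 30 steps: gear-0 tooth 0 meets gear-1 tooth 4

Answer: 0 4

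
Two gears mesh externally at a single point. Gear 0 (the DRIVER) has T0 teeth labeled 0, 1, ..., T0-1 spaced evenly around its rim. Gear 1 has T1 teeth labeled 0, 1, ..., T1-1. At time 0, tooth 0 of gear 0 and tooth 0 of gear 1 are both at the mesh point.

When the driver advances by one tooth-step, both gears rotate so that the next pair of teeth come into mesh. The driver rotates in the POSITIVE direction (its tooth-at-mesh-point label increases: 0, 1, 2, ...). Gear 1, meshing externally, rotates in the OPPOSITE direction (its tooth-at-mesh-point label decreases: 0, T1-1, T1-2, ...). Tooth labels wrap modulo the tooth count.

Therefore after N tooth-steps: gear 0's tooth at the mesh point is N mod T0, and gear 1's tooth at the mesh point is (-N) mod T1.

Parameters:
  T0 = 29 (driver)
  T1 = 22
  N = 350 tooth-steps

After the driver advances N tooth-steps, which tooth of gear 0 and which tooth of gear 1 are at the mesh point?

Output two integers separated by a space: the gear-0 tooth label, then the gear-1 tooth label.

Gear 0 (driver, T0=29): tooth at mesh = N mod T0
  350 = 12 * 29 + 2, so 350 mod 29 = 2
  gear 0 tooth = 2
Gear 1 (driven, T1=22): tooth at mesh = (-N) mod T1
  350 = 15 * 22 + 20, so 350 mod 22 = 20
  (-350) mod 22 = (-20) mod 22 = 22 - 20 = 2
Mesh after 350 steps: gear-0 tooth 2 meets gear-1 tooth 2

Answer: 2 2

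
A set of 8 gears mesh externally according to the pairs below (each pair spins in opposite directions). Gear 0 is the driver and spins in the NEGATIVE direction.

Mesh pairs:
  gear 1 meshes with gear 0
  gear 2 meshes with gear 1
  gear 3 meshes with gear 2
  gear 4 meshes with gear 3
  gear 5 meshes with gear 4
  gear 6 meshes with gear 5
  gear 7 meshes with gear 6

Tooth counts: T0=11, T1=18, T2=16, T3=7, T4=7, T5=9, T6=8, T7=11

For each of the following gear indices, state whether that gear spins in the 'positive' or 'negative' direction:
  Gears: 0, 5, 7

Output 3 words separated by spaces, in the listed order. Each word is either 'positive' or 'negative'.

Gear 0 (driver): negative (depth 0)
  gear 1: meshes with gear 0 -> depth 1 -> positive (opposite of gear 0)
  gear 2: meshes with gear 1 -> depth 2 -> negative (opposite of gear 1)
  gear 3: meshes with gear 2 -> depth 3 -> positive (opposite of gear 2)
  gear 4: meshes with gear 3 -> depth 4 -> negative (opposite of gear 3)
  gear 5: meshes with gear 4 -> depth 5 -> positive (opposite of gear 4)
  gear 6: meshes with gear 5 -> depth 6 -> negative (opposite of gear 5)
  gear 7: meshes with gear 6 -> depth 7 -> positive (opposite of gear 6)
Queried indices 0, 5, 7 -> negative, positive, positive

Answer: negative positive positive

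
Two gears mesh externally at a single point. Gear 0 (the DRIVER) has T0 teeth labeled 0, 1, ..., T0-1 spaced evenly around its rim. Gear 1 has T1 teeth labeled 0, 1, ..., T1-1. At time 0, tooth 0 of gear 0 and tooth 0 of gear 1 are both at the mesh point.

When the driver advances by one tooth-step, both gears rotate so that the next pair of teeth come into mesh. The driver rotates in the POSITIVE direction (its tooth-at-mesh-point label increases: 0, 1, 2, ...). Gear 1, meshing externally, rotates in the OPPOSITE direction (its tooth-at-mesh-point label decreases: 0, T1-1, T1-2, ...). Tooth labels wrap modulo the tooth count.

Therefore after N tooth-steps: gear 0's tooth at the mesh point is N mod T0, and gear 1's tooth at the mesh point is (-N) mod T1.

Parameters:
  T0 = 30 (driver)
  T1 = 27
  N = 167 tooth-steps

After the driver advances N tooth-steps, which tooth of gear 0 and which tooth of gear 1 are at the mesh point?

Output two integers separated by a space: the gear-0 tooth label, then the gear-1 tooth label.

Gear 0 (driver, T0=30): tooth at mesh = N mod T0
  167 = 5 * 30 + 17, so 167 mod 30 = 17
  gear 0 tooth = 17
Gear 1 (driven, T1=27): tooth at mesh = (-N) mod T1
  167 = 6 * 27 + 5, so 167 mod 27 = 5
  (-167) mod 27 = (-5) mod 27 = 27 - 5 = 22
Mesh after 167 steps: gear-0 tooth 17 meets gear-1 tooth 22

Answer: 17 22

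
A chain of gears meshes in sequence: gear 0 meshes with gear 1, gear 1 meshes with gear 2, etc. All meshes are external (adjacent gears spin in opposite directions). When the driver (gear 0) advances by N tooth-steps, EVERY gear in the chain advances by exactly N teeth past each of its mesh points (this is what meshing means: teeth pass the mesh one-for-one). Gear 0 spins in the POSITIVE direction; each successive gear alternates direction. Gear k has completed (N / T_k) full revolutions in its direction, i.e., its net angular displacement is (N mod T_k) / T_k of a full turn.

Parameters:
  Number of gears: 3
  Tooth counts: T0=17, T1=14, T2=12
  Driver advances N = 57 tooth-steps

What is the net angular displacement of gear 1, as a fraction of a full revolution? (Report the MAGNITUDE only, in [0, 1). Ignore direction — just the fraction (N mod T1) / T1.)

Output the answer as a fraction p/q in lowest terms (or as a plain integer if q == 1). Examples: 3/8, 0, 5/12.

Chain of 3 gears, tooth counts: [17, 14, 12]
  gear 0: T0=17, direction=positive, advance = 57 mod 17 = 6 teeth = 6/17 turn
  gear 1: T1=14, direction=negative, advance = 57 mod 14 = 1 teeth = 1/14 turn
  gear 2: T2=12, direction=positive, advance = 57 mod 12 = 9 teeth = 9/12 turn
Gear 1: 57 mod 14 = 1
Fraction = 1 / 14 = 1/14 (gcd(1,14)=1) = 1/14

Answer: 1/14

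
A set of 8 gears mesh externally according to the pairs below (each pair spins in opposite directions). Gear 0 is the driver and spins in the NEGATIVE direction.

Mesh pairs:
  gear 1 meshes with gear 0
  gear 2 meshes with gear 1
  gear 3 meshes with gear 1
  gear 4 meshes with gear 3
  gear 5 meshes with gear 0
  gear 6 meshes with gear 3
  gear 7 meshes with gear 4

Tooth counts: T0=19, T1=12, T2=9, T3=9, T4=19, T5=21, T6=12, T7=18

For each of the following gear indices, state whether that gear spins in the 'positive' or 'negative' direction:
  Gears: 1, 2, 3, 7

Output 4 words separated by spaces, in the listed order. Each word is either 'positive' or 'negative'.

Gear 0 (driver): negative (depth 0)
  gear 1: meshes with gear 0 -> depth 1 -> positive (opposite of gear 0)
  gear 2: meshes with gear 1 -> depth 2 -> negative (opposite of gear 1)
  gear 3: meshes with gear 1 -> depth 2 -> negative (opposite of gear 1)
  gear 4: meshes with gear 3 -> depth 3 -> positive (opposite of gear 3)
  gear 5: meshes with gear 0 -> depth 1 -> positive (opposite of gear 0)
  gear 6: meshes with gear 3 -> depth 3 -> positive (opposite of gear 3)
  gear 7: meshes with gear 4 -> depth 4 -> negative (opposite of gear 4)
Queried indices 1, 2, 3, 7 -> positive, negative, negative, negative

Answer: positive negative negative negative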